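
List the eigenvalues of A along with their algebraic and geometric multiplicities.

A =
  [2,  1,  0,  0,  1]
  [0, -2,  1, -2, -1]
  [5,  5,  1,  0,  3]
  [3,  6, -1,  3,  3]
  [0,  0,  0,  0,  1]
λ = 1: alg = 5, geom = 2

Step 1 — factor the characteristic polynomial to read off the algebraic multiplicities:
  χ_A(x) = (x - 1)^5

Step 2 — compute geometric multiplicities via the rank-nullity identity g(λ) = n − rank(A − λI):
  rank(A − (1)·I) = 3, so dim ker(A − (1)·I) = n − 3 = 2

Summary:
  λ = 1: algebraic multiplicity = 5, geometric multiplicity = 2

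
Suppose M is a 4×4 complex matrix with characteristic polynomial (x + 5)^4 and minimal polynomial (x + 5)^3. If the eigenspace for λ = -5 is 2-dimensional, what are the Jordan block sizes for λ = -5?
Block sizes for λ = -5: [3, 1]

Step 1 — from the characteristic polynomial, algebraic multiplicity of λ = -5 is 4. From dim ker(M − (-5)·I) = 2, there are exactly 2 Jordan blocks for λ = -5.
Step 2 — from the minimal polynomial, the factor (x + 5)^3 tells us the largest block for λ = -5 has size 3.
Step 3 — with total size 4, 2 blocks, and largest block 3, the block sizes (in nonincreasing order) are [3, 1].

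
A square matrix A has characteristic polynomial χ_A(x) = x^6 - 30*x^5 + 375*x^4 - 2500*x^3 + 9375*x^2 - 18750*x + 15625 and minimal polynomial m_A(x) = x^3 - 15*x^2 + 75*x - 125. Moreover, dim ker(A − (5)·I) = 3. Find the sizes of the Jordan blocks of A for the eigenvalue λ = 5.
Block sizes for λ = 5: [3, 2, 1]

Step 1 — from the characteristic polynomial, algebraic multiplicity of λ = 5 is 6. From dim ker(A − (5)·I) = 3, there are exactly 3 Jordan blocks for λ = 5.
Step 2 — from the minimal polynomial, the factor (x − 5)^3 tells us the largest block for λ = 5 has size 3.
Step 3 — with total size 6, 3 blocks, and largest block 3, the block sizes (in nonincreasing order) are [3, 2, 1].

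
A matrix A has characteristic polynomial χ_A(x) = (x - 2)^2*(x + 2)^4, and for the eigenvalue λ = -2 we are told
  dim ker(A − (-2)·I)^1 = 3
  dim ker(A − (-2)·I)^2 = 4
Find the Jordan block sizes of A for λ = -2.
Block sizes for λ = -2: [2, 1, 1]

From the dimensions of kernels of powers, the number of Jordan blocks of size at least j is d_j − d_{j−1} where d_j = dim ker(N^j) (with d_0 = 0). Computing the differences gives [3, 1].
The number of blocks of size exactly k is (#blocks of size ≥ k) − (#blocks of size ≥ k + 1), so the partition is: 2 block(s) of size 1, 1 block(s) of size 2.
In nonincreasing order the block sizes are [2, 1, 1].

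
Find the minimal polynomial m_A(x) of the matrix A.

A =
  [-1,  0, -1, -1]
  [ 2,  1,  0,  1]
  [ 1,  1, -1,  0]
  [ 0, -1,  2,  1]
x^2

The characteristic polynomial is χ_A(x) = x^4, so the eigenvalues are known. The minimal polynomial is
  m_A(x) = Π_λ (x − λ)^{k_λ}
where k_λ is the size of the *largest* Jordan block for λ (equivalently, the smallest k with (A − λI)^k v = 0 for every generalised eigenvector v of λ).

  λ = 0: largest Jordan block has size 2, contributing (x − 0)^2

So m_A(x) = x^2 = x^2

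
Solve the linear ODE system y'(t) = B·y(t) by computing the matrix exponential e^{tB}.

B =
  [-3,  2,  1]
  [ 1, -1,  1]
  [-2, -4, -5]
e^{tB} =
  [exp(-3*t), 2*t*exp(-3*t), t*exp(-3*t)]
  [t*exp(-3*t), t^2*exp(-3*t) + 2*t*exp(-3*t) + exp(-3*t), t^2*exp(-3*t)/2 + t*exp(-3*t)]
  [-2*t*exp(-3*t), -2*t^2*exp(-3*t) - 4*t*exp(-3*t), -t^2*exp(-3*t) - 2*t*exp(-3*t) + exp(-3*t)]

Strategy: write B = P · J · P⁻¹ where J is a Jordan canonical form, so e^{tB} = P · e^{tJ} · P⁻¹, and e^{tJ} can be computed block-by-block.

B has Jordan form
J =
  [-3,  1,  0]
  [ 0, -3,  1]
  [ 0,  0, -3]
(up to reordering of blocks).

Per-block formulas:
  For a 3×3 Jordan block J_3(-3): exp(t · J_3(-3)) = e^(-3t)·(I + t·N + (t^2/2)·N^2), where N is the 3×3 nilpotent shift.

After assembling e^{tJ} and conjugating by P, we get:

e^{tB} =
  [exp(-3*t), 2*t*exp(-3*t), t*exp(-3*t)]
  [t*exp(-3*t), t^2*exp(-3*t) + 2*t*exp(-3*t) + exp(-3*t), t^2*exp(-3*t)/2 + t*exp(-3*t)]
  [-2*t*exp(-3*t), -2*t^2*exp(-3*t) - 4*t*exp(-3*t), -t^2*exp(-3*t) - 2*t*exp(-3*t) + exp(-3*t)]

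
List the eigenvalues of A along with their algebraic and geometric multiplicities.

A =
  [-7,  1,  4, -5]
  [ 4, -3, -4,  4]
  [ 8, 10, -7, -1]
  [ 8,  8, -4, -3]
λ = -5: alg = 4, geom = 2

Step 1 — factor the characteristic polynomial to read off the algebraic multiplicities:
  χ_A(x) = (x + 5)^4

Step 2 — compute geometric multiplicities via the rank-nullity identity g(λ) = n − rank(A − λI):
  rank(A − (-5)·I) = 2, so dim ker(A − (-5)·I) = n − 2 = 2

Summary:
  λ = -5: algebraic multiplicity = 4, geometric multiplicity = 2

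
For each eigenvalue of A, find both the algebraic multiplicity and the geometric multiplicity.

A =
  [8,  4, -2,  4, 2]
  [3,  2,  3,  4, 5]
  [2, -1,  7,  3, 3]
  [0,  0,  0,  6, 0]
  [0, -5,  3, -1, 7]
λ = 6: alg = 5, geom = 3

Step 1 — factor the characteristic polynomial to read off the algebraic multiplicities:
  χ_A(x) = (x - 6)^5

Step 2 — compute geometric multiplicities via the rank-nullity identity g(λ) = n − rank(A − λI):
  rank(A − (6)·I) = 2, so dim ker(A − (6)·I) = n − 2 = 3

Summary:
  λ = 6: algebraic multiplicity = 5, geometric multiplicity = 3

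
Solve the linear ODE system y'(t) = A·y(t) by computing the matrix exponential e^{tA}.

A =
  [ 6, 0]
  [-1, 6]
e^{tA} =
  [exp(6*t), 0]
  [-t*exp(6*t), exp(6*t)]

Strategy: write A = P · J · P⁻¹ where J is a Jordan canonical form, so e^{tA} = P · e^{tJ} · P⁻¹, and e^{tJ} can be computed block-by-block.

A has Jordan form
J =
  [6, 1]
  [0, 6]
(up to reordering of blocks).

Per-block formulas:
  For a 2×2 Jordan block J_2(6): exp(t · J_2(6)) = e^(6t)·(I + t·N), where N is the 2×2 nilpotent shift.

After assembling e^{tJ} and conjugating by P, we get:

e^{tA} =
  [exp(6*t), 0]
  [-t*exp(6*t), exp(6*t)]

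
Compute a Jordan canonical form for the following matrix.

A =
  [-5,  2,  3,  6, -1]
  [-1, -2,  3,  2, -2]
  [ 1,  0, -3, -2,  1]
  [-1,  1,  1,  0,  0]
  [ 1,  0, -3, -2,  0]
J_3(-2) ⊕ J_2(-2)

The characteristic polynomial is
  det(x·I − A) = x^5 + 10*x^4 + 40*x^3 + 80*x^2 + 80*x + 32 = (x + 2)^5

Eigenvalues and multiplicities (the geometric multiplicity of λ is n − rank(A − λI), which equals the number of Jordan blocks for λ):
  λ = -2: algebraic multiplicity = 5, geometric multiplicity = 2

Determining the block sizes for each eigenvalue:
  λ = -2: with am = 5 and gm = 2, the partition is not yet determined (e.g. several partitions of 5 into 2 parts exist). Let N = A − (-2)·I. Computing rank(N^1) = 3, rank(N^2) = 1, rank(N^3) = 0; the number of blocks of size ≥ j is rank(N^{j−1}) − rank(N^j), giving [2, 2, 1]. So we have 1 block(s) of size 3, 1 block(s) of size 2 → block sizes [3, 2]

Assembling the blocks gives a Jordan form
J =
  [-2,  1,  0,  0,  0]
  [ 0, -2,  1,  0,  0]
  [ 0,  0, -2,  0,  0]
  [ 0,  0,  0, -2,  1]
  [ 0,  0,  0,  0, -2]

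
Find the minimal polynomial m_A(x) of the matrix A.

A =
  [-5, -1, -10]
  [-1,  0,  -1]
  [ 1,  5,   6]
x^3 - x^2 - 16*x - 20

The characteristic polynomial is χ_A(x) = (x - 5)*(x + 2)^2, so the eigenvalues are known. The minimal polynomial is
  m_A(x) = Π_λ (x − λ)^{k_λ}
where k_λ is the size of the *largest* Jordan block for λ (equivalently, the smallest k with (A − λI)^k v = 0 for every generalised eigenvector v of λ).

  λ = -2: largest Jordan block has size 2, contributing (x + 2)^2
  λ = 5: largest Jordan block has size 1, contributing (x − 5)

So m_A(x) = (x - 5)*(x + 2)^2 = x^3 - x^2 - 16*x - 20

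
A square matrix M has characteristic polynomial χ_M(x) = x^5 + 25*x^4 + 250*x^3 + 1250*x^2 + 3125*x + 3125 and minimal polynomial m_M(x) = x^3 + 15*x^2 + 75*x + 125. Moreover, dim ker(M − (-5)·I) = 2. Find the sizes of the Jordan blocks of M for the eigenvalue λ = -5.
Block sizes for λ = -5: [3, 2]

Step 1 — from the characteristic polynomial, algebraic multiplicity of λ = -5 is 5. From dim ker(M − (-5)·I) = 2, there are exactly 2 Jordan blocks for λ = -5.
Step 2 — from the minimal polynomial, the factor (x + 5)^3 tells us the largest block for λ = -5 has size 3.
Step 3 — with total size 5, 2 blocks, and largest block 3, the block sizes (in nonincreasing order) are [3, 2].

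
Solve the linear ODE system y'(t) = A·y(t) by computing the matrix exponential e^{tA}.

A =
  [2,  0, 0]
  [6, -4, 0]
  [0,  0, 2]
e^{tA} =
  [exp(2*t), 0, 0]
  [exp(2*t) - exp(-4*t), exp(-4*t), 0]
  [0, 0, exp(2*t)]

Strategy: write A = P · J · P⁻¹ where J is a Jordan canonical form, so e^{tA} = P · e^{tJ} · P⁻¹, and e^{tJ} can be computed block-by-block.

A has Jordan form
J =
  [-4, 0, 0]
  [ 0, 2, 0]
  [ 0, 0, 2]
(up to reordering of blocks).

Per-block formulas:
  For a 1×1 block at λ = 2: exp(t · [2]) = [e^(2t)].
  For a 1×1 block at λ = -4: exp(t · [-4]) = [e^(-4t)].

After assembling e^{tJ} and conjugating by P, we get:

e^{tA} =
  [exp(2*t), 0, 0]
  [exp(2*t) - exp(-4*t), exp(-4*t), 0]
  [0, 0, exp(2*t)]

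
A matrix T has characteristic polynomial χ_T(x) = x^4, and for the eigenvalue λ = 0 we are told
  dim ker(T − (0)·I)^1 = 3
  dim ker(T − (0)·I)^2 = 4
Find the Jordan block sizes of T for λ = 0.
Block sizes for λ = 0: [2, 1, 1]

From the dimensions of kernels of powers, the number of Jordan blocks of size at least j is d_j − d_{j−1} where d_j = dim ker(N^j) (with d_0 = 0). Computing the differences gives [3, 1].
The number of blocks of size exactly k is (#blocks of size ≥ k) − (#blocks of size ≥ k + 1), so the partition is: 2 block(s) of size 1, 1 block(s) of size 2.
In nonincreasing order the block sizes are [2, 1, 1].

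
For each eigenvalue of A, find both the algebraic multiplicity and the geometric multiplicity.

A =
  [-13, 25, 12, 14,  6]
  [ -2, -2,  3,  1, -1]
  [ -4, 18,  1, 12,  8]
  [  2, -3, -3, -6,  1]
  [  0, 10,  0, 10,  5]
λ = -5: alg = 4, geom = 2; λ = 5: alg = 1, geom = 1

Step 1 — factor the characteristic polynomial to read off the algebraic multiplicities:
  χ_A(x) = (x - 5)*(x + 5)^4

Step 2 — compute geometric multiplicities via the rank-nullity identity g(λ) = n − rank(A − λI):
  rank(A − (-5)·I) = 3, so dim ker(A − (-5)·I) = n − 3 = 2
  rank(A − (5)·I) = 4, so dim ker(A − (5)·I) = n − 4 = 1

Summary:
  λ = -5: algebraic multiplicity = 4, geometric multiplicity = 2
  λ = 5: algebraic multiplicity = 1, geometric multiplicity = 1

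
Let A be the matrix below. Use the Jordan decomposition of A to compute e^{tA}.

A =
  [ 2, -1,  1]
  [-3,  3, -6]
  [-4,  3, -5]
e^{tA} =
  [3*t^2/2 + 2*t + 1, -t^2 - t, 3*t^2/2 + t]
  [9*t^2/2 - 3*t, -3*t^2 + 3*t + 1, 9*t^2/2 - 6*t]
  [3*t^2/2 - 4*t, -t^2 + 3*t, 3*t^2/2 - 5*t + 1]

Strategy: write A = P · J · P⁻¹ where J is a Jordan canonical form, so e^{tA} = P · e^{tJ} · P⁻¹, and e^{tJ} can be computed block-by-block.

A has Jordan form
J =
  [0, 1, 0]
  [0, 0, 1]
  [0, 0, 0]
(up to reordering of blocks).

Per-block formulas:
  For a 3×3 Jordan block J_3(0): exp(t · J_3(0)) = e^(0t)·(I + t·N + (t^2/2)·N^2), where N is the 3×3 nilpotent shift.

After assembling e^{tJ} and conjugating by P, we get:

e^{tA} =
  [3*t^2/2 + 2*t + 1, -t^2 - t, 3*t^2/2 + t]
  [9*t^2/2 - 3*t, -3*t^2 + 3*t + 1, 9*t^2/2 - 6*t]
  [3*t^2/2 - 4*t, -t^2 + 3*t, 3*t^2/2 - 5*t + 1]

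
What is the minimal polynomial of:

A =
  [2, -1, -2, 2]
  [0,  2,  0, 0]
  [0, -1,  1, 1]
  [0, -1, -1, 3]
x^2 - 4*x + 4

The characteristic polynomial is χ_A(x) = (x - 2)^4, so the eigenvalues are known. The minimal polynomial is
  m_A(x) = Π_λ (x − λ)^{k_λ}
where k_λ is the size of the *largest* Jordan block for λ (equivalently, the smallest k with (A − λI)^k v = 0 for every generalised eigenvector v of λ).

  λ = 2: largest Jordan block has size 2, contributing (x − 2)^2

So m_A(x) = (x - 2)^2 = x^2 - 4*x + 4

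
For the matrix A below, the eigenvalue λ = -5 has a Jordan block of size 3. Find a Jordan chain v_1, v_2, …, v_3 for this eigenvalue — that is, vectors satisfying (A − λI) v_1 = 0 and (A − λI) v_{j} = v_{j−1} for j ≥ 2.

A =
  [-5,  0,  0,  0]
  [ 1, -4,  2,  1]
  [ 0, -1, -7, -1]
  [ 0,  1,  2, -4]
A Jordan chain for λ = -5 of length 3:
v_1 = (0, 1, -1, 1)ᵀ
v_2 = (0, 1, 0, 0)ᵀ
v_3 = (1, 0, 0, 0)ᵀ

Let N = A − (-5)·I. We want v_3 with N^3 v_3 = 0 but N^2 v_3 ≠ 0; then v_{j-1} := N · v_j for j = 3, …, 2.

Pick v_3 = (1, 0, 0, 0)ᵀ.
Then v_2 = N · v_3 = (0, 1, 0, 0)ᵀ.
Then v_1 = N · v_2 = (0, 1, -1, 1)ᵀ.

Sanity check: (A − (-5)·I) v_1 = (0, 0, 0, 0)ᵀ = 0. ✓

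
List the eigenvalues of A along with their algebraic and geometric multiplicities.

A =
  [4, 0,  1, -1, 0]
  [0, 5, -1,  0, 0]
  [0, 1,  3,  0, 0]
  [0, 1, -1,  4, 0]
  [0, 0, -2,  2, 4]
λ = 4: alg = 5, geom = 3

Step 1 — factor the characteristic polynomial to read off the algebraic multiplicities:
  χ_A(x) = (x - 4)^5

Step 2 — compute geometric multiplicities via the rank-nullity identity g(λ) = n − rank(A − λI):
  rank(A − (4)·I) = 2, so dim ker(A − (4)·I) = n − 2 = 3

Summary:
  λ = 4: algebraic multiplicity = 5, geometric multiplicity = 3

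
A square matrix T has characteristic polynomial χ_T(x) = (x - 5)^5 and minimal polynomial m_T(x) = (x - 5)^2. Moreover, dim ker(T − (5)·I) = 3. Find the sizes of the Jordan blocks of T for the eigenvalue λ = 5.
Block sizes for λ = 5: [2, 2, 1]

Step 1 — from the characteristic polynomial, algebraic multiplicity of λ = 5 is 5. From dim ker(T − (5)·I) = 3, there are exactly 3 Jordan blocks for λ = 5.
Step 2 — from the minimal polynomial, the factor (x − 5)^2 tells us the largest block for λ = 5 has size 2.
Step 3 — with total size 5, 3 blocks, and largest block 2, the block sizes (in nonincreasing order) are [2, 2, 1].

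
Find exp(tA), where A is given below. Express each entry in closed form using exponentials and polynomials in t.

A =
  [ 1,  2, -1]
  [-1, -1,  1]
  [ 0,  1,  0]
e^{tA} =
  [-t^2/2 + t + 1, -t^2/2 + 2*t, t^2/2 - t]
  [-t, 1 - t, t]
  [-t^2/2, -t^2/2 + t, t^2/2 + 1]

Strategy: write A = P · J · P⁻¹ where J is a Jordan canonical form, so e^{tA} = P · e^{tJ} · P⁻¹, and e^{tJ} can be computed block-by-block.

A has Jordan form
J =
  [0, 1, 0]
  [0, 0, 1]
  [0, 0, 0]
(up to reordering of blocks).

Per-block formulas:
  For a 3×3 Jordan block J_3(0): exp(t · J_3(0)) = e^(0t)·(I + t·N + (t^2/2)·N^2), where N is the 3×3 nilpotent shift.

After assembling e^{tJ} and conjugating by P, we get:

e^{tA} =
  [-t^2/2 + t + 1, -t^2/2 + 2*t, t^2/2 - t]
  [-t, 1 - t, t]
  [-t^2/2, -t^2/2 + t, t^2/2 + 1]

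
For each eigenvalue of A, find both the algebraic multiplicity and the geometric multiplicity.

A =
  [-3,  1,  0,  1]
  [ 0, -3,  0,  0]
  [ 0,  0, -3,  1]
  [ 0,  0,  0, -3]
λ = -3: alg = 4, geom = 2

Step 1 — factor the characteristic polynomial to read off the algebraic multiplicities:
  χ_A(x) = (x + 3)^4

Step 2 — compute geometric multiplicities via the rank-nullity identity g(λ) = n − rank(A − λI):
  rank(A − (-3)·I) = 2, so dim ker(A − (-3)·I) = n − 2 = 2

Summary:
  λ = -3: algebraic multiplicity = 4, geometric multiplicity = 2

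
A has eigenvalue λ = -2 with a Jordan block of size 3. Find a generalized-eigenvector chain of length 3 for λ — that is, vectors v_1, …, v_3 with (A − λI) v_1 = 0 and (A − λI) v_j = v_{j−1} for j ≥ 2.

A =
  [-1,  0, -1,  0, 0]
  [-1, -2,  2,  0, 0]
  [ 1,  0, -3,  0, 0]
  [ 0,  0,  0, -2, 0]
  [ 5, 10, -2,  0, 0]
A Jordan chain for λ = -2 of length 3:
v_1 = (0, 5, 0, 0, -25)ᵀ
v_2 = (5, -5, 5, 0, 5)ᵀ
v_3 = (5, -2, 0, 0, 0)ᵀ

Let N = A − (-2)·I. We want v_3 with N^3 v_3 = 0 but N^2 v_3 ≠ 0; then v_{j-1} := N · v_j for j = 3, …, 2.

Pick v_3 = (5, -2, 0, 0, 0)ᵀ.
Then v_2 = N · v_3 = (5, -5, 5, 0, 5)ᵀ.
Then v_1 = N · v_2 = (0, 5, 0, 0, -25)ᵀ.

Sanity check: (A − (-2)·I) v_1 = (0, 0, 0, 0, 0)ᵀ = 0. ✓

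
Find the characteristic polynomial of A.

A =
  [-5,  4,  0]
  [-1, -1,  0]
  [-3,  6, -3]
x^3 + 9*x^2 + 27*x + 27

Expanding det(x·I − A) (e.g. by cofactor expansion or by noting that A is similar to its Jordan form J, which has the same characteristic polynomial as A) gives
  χ_A(x) = x^3 + 9*x^2 + 27*x + 27
which factors as (x + 3)^3. The eigenvalues (with algebraic multiplicities) are λ = -3 with multiplicity 3.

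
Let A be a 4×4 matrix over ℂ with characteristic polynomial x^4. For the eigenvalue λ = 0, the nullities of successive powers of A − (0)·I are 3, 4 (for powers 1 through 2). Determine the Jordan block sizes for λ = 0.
Block sizes for λ = 0: [2, 1, 1]

From the dimensions of kernels of powers, the number of Jordan blocks of size at least j is d_j − d_{j−1} where d_j = dim ker(N^j) (with d_0 = 0). Computing the differences gives [3, 1].
The number of blocks of size exactly k is (#blocks of size ≥ k) − (#blocks of size ≥ k + 1), so the partition is: 2 block(s) of size 1, 1 block(s) of size 2.
In nonincreasing order the block sizes are [2, 1, 1].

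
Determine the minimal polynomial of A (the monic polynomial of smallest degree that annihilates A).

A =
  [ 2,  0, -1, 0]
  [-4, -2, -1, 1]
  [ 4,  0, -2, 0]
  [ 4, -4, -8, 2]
x^2

The characteristic polynomial is χ_A(x) = x^4, so the eigenvalues are known. The minimal polynomial is
  m_A(x) = Π_λ (x − λ)^{k_λ}
where k_λ is the size of the *largest* Jordan block for λ (equivalently, the smallest k with (A − λI)^k v = 0 for every generalised eigenvector v of λ).

  λ = 0: largest Jordan block has size 2, contributing (x − 0)^2

So m_A(x) = x^2 = x^2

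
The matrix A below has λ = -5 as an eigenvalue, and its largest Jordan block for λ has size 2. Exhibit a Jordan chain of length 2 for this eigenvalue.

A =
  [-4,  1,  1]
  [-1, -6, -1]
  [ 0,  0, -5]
A Jordan chain for λ = -5 of length 2:
v_1 = (1, -1, 0)ᵀ
v_2 = (1, 0, 0)ᵀ

Let N = A − (-5)·I. We want v_2 with N^2 v_2 = 0 but N^1 v_2 ≠ 0; then v_{j-1} := N · v_j for j = 2, …, 2.

Pick v_2 = (1, 0, 0)ᵀ.
Then v_1 = N · v_2 = (1, -1, 0)ᵀ.

Sanity check: (A − (-5)·I) v_1 = (0, 0, 0)ᵀ = 0. ✓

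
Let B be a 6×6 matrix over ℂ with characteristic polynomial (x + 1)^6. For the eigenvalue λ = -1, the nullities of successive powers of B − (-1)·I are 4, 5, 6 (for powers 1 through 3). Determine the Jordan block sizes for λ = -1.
Block sizes for λ = -1: [3, 1, 1, 1]

From the dimensions of kernels of powers, the number of Jordan blocks of size at least j is d_j − d_{j−1} where d_j = dim ker(N^j) (with d_0 = 0). Computing the differences gives [4, 1, 1].
The number of blocks of size exactly k is (#blocks of size ≥ k) − (#blocks of size ≥ k + 1), so the partition is: 3 block(s) of size 1, 1 block(s) of size 3.
In nonincreasing order the block sizes are [3, 1, 1, 1].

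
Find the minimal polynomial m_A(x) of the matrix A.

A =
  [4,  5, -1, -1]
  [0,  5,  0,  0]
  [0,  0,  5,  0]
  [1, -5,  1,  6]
x^2 - 10*x + 25

The characteristic polynomial is χ_A(x) = (x - 5)^4, so the eigenvalues are known. The minimal polynomial is
  m_A(x) = Π_λ (x − λ)^{k_λ}
where k_λ is the size of the *largest* Jordan block for λ (equivalently, the smallest k with (A − λI)^k v = 0 for every generalised eigenvector v of λ).

  λ = 5: largest Jordan block has size 2, contributing (x − 5)^2

So m_A(x) = (x - 5)^2 = x^2 - 10*x + 25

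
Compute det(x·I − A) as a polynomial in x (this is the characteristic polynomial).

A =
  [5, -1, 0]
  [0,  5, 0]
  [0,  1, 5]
x^3 - 15*x^2 + 75*x - 125

Expanding det(x·I − A) (e.g. by cofactor expansion or by noting that A is similar to its Jordan form J, which has the same characteristic polynomial as A) gives
  χ_A(x) = x^3 - 15*x^2 + 75*x - 125
which factors as (x - 5)^3. The eigenvalues (with algebraic multiplicities) are λ = 5 with multiplicity 3.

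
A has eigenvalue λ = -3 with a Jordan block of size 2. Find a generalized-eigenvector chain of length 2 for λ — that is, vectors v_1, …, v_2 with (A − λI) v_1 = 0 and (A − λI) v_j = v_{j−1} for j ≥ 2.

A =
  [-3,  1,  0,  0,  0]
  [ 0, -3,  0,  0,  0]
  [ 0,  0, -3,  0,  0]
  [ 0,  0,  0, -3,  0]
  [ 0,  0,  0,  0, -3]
A Jordan chain for λ = -3 of length 2:
v_1 = (1, 0, 0, 0, 0)ᵀ
v_2 = (0, 1, 0, 0, 0)ᵀ

Let N = A − (-3)·I. We want v_2 with N^2 v_2 = 0 but N^1 v_2 ≠ 0; then v_{j-1} := N · v_j for j = 2, …, 2.

Pick v_2 = (0, 1, 0, 0, 0)ᵀ.
Then v_1 = N · v_2 = (1, 0, 0, 0, 0)ᵀ.

Sanity check: (A − (-3)·I) v_1 = (0, 0, 0, 0, 0)ᵀ = 0. ✓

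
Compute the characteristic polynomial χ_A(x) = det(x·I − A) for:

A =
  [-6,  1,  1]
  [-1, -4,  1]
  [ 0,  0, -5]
x^3 + 15*x^2 + 75*x + 125

Expanding det(x·I − A) (e.g. by cofactor expansion or by noting that A is similar to its Jordan form J, which has the same characteristic polynomial as A) gives
  χ_A(x) = x^3 + 15*x^2 + 75*x + 125
which factors as (x + 5)^3. The eigenvalues (with algebraic multiplicities) are λ = -5 with multiplicity 3.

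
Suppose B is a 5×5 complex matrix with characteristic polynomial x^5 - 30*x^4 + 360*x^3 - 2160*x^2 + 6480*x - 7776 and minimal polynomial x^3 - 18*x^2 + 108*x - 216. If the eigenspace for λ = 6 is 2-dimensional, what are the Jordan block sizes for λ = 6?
Block sizes for λ = 6: [3, 2]

Step 1 — from the characteristic polynomial, algebraic multiplicity of λ = 6 is 5. From dim ker(B − (6)·I) = 2, there are exactly 2 Jordan blocks for λ = 6.
Step 2 — from the minimal polynomial, the factor (x − 6)^3 tells us the largest block for λ = 6 has size 3.
Step 3 — with total size 5, 2 blocks, and largest block 3, the block sizes (in nonincreasing order) are [3, 2].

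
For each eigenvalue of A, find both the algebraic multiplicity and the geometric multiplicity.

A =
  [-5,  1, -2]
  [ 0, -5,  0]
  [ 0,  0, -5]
λ = -5: alg = 3, geom = 2

Step 1 — factor the characteristic polynomial to read off the algebraic multiplicities:
  χ_A(x) = (x + 5)^3

Step 2 — compute geometric multiplicities via the rank-nullity identity g(λ) = n − rank(A − λI):
  rank(A − (-5)·I) = 1, so dim ker(A − (-5)·I) = n − 1 = 2

Summary:
  λ = -5: algebraic multiplicity = 3, geometric multiplicity = 2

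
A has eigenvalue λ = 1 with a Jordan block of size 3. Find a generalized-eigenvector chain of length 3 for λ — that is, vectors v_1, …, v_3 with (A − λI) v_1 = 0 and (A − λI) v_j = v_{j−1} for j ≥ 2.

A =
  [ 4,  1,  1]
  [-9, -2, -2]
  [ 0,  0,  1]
A Jordan chain for λ = 1 of length 3:
v_1 = (1, -3, 0)ᵀ
v_2 = (1, -2, 0)ᵀ
v_3 = (0, 0, 1)ᵀ

Let N = A − (1)·I. We want v_3 with N^3 v_3 = 0 but N^2 v_3 ≠ 0; then v_{j-1} := N · v_j for j = 3, …, 2.

Pick v_3 = (0, 0, 1)ᵀ.
Then v_2 = N · v_3 = (1, -2, 0)ᵀ.
Then v_1 = N · v_2 = (1, -3, 0)ᵀ.

Sanity check: (A − (1)·I) v_1 = (0, 0, 0)ᵀ = 0. ✓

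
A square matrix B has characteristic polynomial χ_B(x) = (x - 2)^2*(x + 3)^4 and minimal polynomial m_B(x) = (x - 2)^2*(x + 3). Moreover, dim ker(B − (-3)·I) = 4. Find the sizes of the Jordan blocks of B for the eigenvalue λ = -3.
Block sizes for λ = -3: [1, 1, 1, 1]

Step 1 — from the characteristic polynomial, algebraic multiplicity of λ = -3 is 4. From dim ker(B − (-3)·I) = 4, there are exactly 4 Jordan blocks for λ = -3.
Step 2 — from the minimal polynomial, the factor (x + 3) tells us the largest block for λ = -3 has size 1.
Step 3 — with total size 4, 4 blocks, and largest block 1, the block sizes (in nonincreasing order) are [1, 1, 1, 1].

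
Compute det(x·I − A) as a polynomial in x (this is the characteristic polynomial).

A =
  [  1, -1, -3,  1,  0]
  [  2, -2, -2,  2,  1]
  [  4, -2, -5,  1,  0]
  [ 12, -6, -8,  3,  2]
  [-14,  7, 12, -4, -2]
x^5 + 5*x^4 + 10*x^3 + 10*x^2 + 5*x + 1

Expanding det(x·I − A) (e.g. by cofactor expansion or by noting that A is similar to its Jordan form J, which has the same characteristic polynomial as A) gives
  χ_A(x) = x^5 + 5*x^4 + 10*x^3 + 10*x^2 + 5*x + 1
which factors as (x + 1)^5. The eigenvalues (with algebraic multiplicities) are λ = -1 with multiplicity 5.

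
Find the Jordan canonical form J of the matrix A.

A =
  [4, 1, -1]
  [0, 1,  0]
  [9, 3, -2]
J_2(1) ⊕ J_1(1)

The characteristic polynomial is
  det(x·I − A) = x^3 - 3*x^2 + 3*x - 1 = (x - 1)^3

Eigenvalues and multiplicities (the geometric multiplicity of λ is n − rank(A − λI), which equals the number of Jordan blocks for λ):
  λ = 1: algebraic multiplicity = 3, geometric multiplicity = 2

Determining the block sizes for each eigenvalue:
  λ = 1: 2 blocks summing to 3 forces exactly one block of size 2 and the rest size 1 → block sizes [2, 1]

Assembling the blocks gives a Jordan form
J =
  [1, 1, 0]
  [0, 1, 0]
  [0, 0, 1]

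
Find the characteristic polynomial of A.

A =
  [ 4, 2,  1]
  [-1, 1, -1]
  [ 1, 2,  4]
x^3 - 9*x^2 + 27*x - 27

Expanding det(x·I − A) (e.g. by cofactor expansion or by noting that A is similar to its Jordan form J, which has the same characteristic polynomial as A) gives
  χ_A(x) = x^3 - 9*x^2 + 27*x - 27
which factors as (x - 3)^3. The eigenvalues (with algebraic multiplicities) are λ = 3 with multiplicity 3.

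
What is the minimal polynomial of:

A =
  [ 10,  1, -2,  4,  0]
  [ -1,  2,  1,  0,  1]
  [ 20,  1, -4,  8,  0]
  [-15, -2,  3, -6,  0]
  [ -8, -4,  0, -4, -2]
x^3

The characteristic polynomial is χ_A(x) = x^5, so the eigenvalues are known. The minimal polynomial is
  m_A(x) = Π_λ (x − λ)^{k_λ}
where k_λ is the size of the *largest* Jordan block for λ (equivalently, the smallest k with (A − λI)^k v = 0 for every generalised eigenvector v of λ).

  λ = 0: largest Jordan block has size 3, contributing (x − 0)^3

So m_A(x) = x^3 = x^3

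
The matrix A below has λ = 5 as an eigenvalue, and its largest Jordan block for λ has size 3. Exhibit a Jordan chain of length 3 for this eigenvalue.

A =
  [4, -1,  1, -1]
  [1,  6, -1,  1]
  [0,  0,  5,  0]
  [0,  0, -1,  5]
A Jordan chain for λ = 5 of length 3:
v_1 = (1, -1, 0, 0)ᵀ
v_2 = (1, -1, 0, -1)ᵀ
v_3 = (0, 0, 1, 0)ᵀ

Let N = A − (5)·I. We want v_3 with N^3 v_3 = 0 but N^2 v_3 ≠ 0; then v_{j-1} := N · v_j for j = 3, …, 2.

Pick v_3 = (0, 0, 1, 0)ᵀ.
Then v_2 = N · v_3 = (1, -1, 0, -1)ᵀ.
Then v_1 = N · v_2 = (1, -1, 0, 0)ᵀ.

Sanity check: (A − (5)·I) v_1 = (0, 0, 0, 0)ᵀ = 0. ✓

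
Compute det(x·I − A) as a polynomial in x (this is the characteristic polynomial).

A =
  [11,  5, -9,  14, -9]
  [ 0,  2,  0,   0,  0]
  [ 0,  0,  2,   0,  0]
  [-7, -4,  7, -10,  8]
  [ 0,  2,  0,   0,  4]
x^5 - 9*x^4 + 16*x^3 + 60*x^2 - 224*x + 192

Expanding det(x·I − A) (e.g. by cofactor expansion or by noting that A is similar to its Jordan form J, which has the same characteristic polynomial as A) gives
  χ_A(x) = x^5 - 9*x^4 + 16*x^3 + 60*x^2 - 224*x + 192
which factors as (x - 4)^2*(x - 2)^2*(x + 3). The eigenvalues (with algebraic multiplicities) are λ = -3 with multiplicity 1, λ = 2 with multiplicity 2, λ = 4 with multiplicity 2.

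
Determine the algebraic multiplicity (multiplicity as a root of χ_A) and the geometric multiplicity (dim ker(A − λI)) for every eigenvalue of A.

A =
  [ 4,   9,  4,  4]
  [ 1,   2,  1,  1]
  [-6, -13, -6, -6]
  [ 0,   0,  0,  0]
λ = 0: alg = 4, geom = 2

Step 1 — factor the characteristic polynomial to read off the algebraic multiplicities:
  χ_A(x) = x^4

Step 2 — compute geometric multiplicities via the rank-nullity identity g(λ) = n − rank(A − λI):
  rank(A − (0)·I) = 2, so dim ker(A − (0)·I) = n − 2 = 2

Summary:
  λ = 0: algebraic multiplicity = 4, geometric multiplicity = 2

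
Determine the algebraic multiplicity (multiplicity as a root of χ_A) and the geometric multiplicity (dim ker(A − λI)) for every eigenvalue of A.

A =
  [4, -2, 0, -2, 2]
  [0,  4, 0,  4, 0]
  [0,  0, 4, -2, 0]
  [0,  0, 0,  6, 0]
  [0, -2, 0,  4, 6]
λ = 4: alg = 3, geom = 3; λ = 6: alg = 2, geom = 2

Step 1 — factor the characteristic polynomial to read off the algebraic multiplicities:
  χ_A(x) = (x - 6)^2*(x - 4)^3

Step 2 — compute geometric multiplicities via the rank-nullity identity g(λ) = n − rank(A − λI):
  rank(A − (4)·I) = 2, so dim ker(A − (4)·I) = n − 2 = 3
  rank(A − (6)·I) = 3, so dim ker(A − (6)·I) = n − 3 = 2

Summary:
  λ = 4: algebraic multiplicity = 3, geometric multiplicity = 3
  λ = 6: algebraic multiplicity = 2, geometric multiplicity = 2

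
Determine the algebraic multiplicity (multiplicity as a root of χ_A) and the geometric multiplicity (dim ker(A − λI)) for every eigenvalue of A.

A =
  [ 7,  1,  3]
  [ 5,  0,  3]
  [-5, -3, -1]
λ = 2: alg = 3, geom = 1

Step 1 — factor the characteristic polynomial to read off the algebraic multiplicities:
  χ_A(x) = (x - 2)^3

Step 2 — compute geometric multiplicities via the rank-nullity identity g(λ) = n − rank(A − λI):
  rank(A − (2)·I) = 2, so dim ker(A − (2)·I) = n − 2 = 1

Summary:
  λ = 2: algebraic multiplicity = 3, geometric multiplicity = 1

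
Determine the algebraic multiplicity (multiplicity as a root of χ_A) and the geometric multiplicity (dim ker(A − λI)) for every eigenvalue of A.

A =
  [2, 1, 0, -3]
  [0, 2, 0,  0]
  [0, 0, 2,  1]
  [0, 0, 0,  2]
λ = 2: alg = 4, geom = 2

Step 1 — factor the characteristic polynomial to read off the algebraic multiplicities:
  χ_A(x) = (x - 2)^4

Step 2 — compute geometric multiplicities via the rank-nullity identity g(λ) = n − rank(A − λI):
  rank(A − (2)·I) = 2, so dim ker(A − (2)·I) = n − 2 = 2

Summary:
  λ = 2: algebraic multiplicity = 4, geometric multiplicity = 2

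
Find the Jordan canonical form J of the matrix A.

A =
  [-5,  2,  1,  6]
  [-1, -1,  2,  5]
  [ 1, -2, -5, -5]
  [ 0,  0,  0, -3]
J_2(-4) ⊕ J_1(-3) ⊕ J_1(-3)

The characteristic polynomial is
  det(x·I − A) = x^4 + 14*x^3 + 73*x^2 + 168*x + 144 = (x + 3)^2*(x + 4)^2

Eigenvalues and multiplicities (the geometric multiplicity of λ is n − rank(A − λI), which equals the number of Jordan blocks for λ):
  λ = -4: algebraic multiplicity = 2, geometric multiplicity = 1
  λ = -3: algebraic multiplicity = 2, geometric multiplicity = 2

Determining the block sizes for each eigenvalue:
  λ = -4: one block (gm = 1), so the single block has size am = 2 → block sizes [2]
  λ = -3: gm = am = 2, so every block has size 1 → block sizes [1, 1]

Assembling the blocks gives a Jordan form
J =
  [-4,  1,  0,  0]
  [ 0, -4,  0,  0]
  [ 0,  0, -3,  0]
  [ 0,  0,  0, -3]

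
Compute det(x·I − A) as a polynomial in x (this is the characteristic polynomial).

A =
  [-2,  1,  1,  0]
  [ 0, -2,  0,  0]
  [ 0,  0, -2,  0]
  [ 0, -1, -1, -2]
x^4 + 8*x^3 + 24*x^2 + 32*x + 16

Expanding det(x·I − A) (e.g. by cofactor expansion or by noting that A is similar to its Jordan form J, which has the same characteristic polynomial as A) gives
  χ_A(x) = x^4 + 8*x^3 + 24*x^2 + 32*x + 16
which factors as (x + 2)^4. The eigenvalues (with algebraic multiplicities) are λ = -2 with multiplicity 4.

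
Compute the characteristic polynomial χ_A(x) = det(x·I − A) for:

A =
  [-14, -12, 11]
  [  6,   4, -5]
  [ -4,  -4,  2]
x^3 + 8*x^2 + 20*x + 16

Expanding det(x·I − A) (e.g. by cofactor expansion or by noting that A is similar to its Jordan form J, which has the same characteristic polynomial as A) gives
  χ_A(x) = x^3 + 8*x^2 + 20*x + 16
which factors as (x + 2)^2*(x + 4). The eigenvalues (with algebraic multiplicities) are λ = -4 with multiplicity 1, λ = -2 with multiplicity 2.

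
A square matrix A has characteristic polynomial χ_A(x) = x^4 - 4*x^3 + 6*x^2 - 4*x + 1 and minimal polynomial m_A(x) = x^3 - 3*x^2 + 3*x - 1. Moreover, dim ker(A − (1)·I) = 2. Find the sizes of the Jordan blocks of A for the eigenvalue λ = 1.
Block sizes for λ = 1: [3, 1]

Step 1 — from the characteristic polynomial, algebraic multiplicity of λ = 1 is 4. From dim ker(A − (1)·I) = 2, there are exactly 2 Jordan blocks for λ = 1.
Step 2 — from the minimal polynomial, the factor (x − 1)^3 tells us the largest block for λ = 1 has size 3.
Step 3 — with total size 4, 2 blocks, and largest block 3, the block sizes (in nonincreasing order) are [3, 1].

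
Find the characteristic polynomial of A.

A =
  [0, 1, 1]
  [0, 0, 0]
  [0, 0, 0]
x^3

Expanding det(x·I − A) (e.g. by cofactor expansion or by noting that A is similar to its Jordan form J, which has the same characteristic polynomial as A) gives
  χ_A(x) = x^3
which factors as x^3. The eigenvalues (with algebraic multiplicities) are λ = 0 with multiplicity 3.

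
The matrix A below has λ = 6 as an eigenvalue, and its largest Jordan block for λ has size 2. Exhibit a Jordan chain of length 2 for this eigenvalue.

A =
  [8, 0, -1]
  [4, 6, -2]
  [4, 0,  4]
A Jordan chain for λ = 6 of length 2:
v_1 = (2, 4, 4)ᵀ
v_2 = (1, 0, 0)ᵀ

Let N = A − (6)·I. We want v_2 with N^2 v_2 = 0 but N^1 v_2 ≠ 0; then v_{j-1} := N · v_j for j = 2, …, 2.

Pick v_2 = (1, 0, 0)ᵀ.
Then v_1 = N · v_2 = (2, 4, 4)ᵀ.

Sanity check: (A − (6)·I) v_1 = (0, 0, 0)ᵀ = 0. ✓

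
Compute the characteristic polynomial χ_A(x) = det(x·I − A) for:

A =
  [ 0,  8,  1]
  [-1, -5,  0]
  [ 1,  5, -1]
x^3 + 6*x^2 + 12*x + 8

Expanding det(x·I − A) (e.g. by cofactor expansion or by noting that A is similar to its Jordan form J, which has the same characteristic polynomial as A) gives
  χ_A(x) = x^3 + 6*x^2 + 12*x + 8
which factors as (x + 2)^3. The eigenvalues (with algebraic multiplicities) are λ = -2 with multiplicity 3.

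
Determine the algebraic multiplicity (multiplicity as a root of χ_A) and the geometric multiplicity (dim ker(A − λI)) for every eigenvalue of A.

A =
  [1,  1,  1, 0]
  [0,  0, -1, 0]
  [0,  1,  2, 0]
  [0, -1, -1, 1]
λ = 1: alg = 4, geom = 3

Step 1 — factor the characteristic polynomial to read off the algebraic multiplicities:
  χ_A(x) = (x - 1)^4

Step 2 — compute geometric multiplicities via the rank-nullity identity g(λ) = n − rank(A − λI):
  rank(A − (1)·I) = 1, so dim ker(A − (1)·I) = n − 1 = 3

Summary:
  λ = 1: algebraic multiplicity = 4, geometric multiplicity = 3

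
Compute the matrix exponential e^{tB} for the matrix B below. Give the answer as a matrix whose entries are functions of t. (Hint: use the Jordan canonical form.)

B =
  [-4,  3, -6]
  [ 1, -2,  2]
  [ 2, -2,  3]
e^{tB} =
  [-3*t*exp(-t) + exp(-t), 3*t*exp(-t), -6*t*exp(-t)]
  [t*exp(-t), -t*exp(-t) + exp(-t), 2*t*exp(-t)]
  [2*t*exp(-t), -2*t*exp(-t), 4*t*exp(-t) + exp(-t)]

Strategy: write B = P · J · P⁻¹ where J is a Jordan canonical form, so e^{tB} = P · e^{tJ} · P⁻¹, and e^{tJ} can be computed block-by-block.

B has Jordan form
J =
  [-1,  1,  0]
  [ 0, -1,  0]
  [ 0,  0, -1]
(up to reordering of blocks).

Per-block formulas:
  For a 1×1 block at λ = -1: exp(t · [-1]) = [e^(-1t)].
  For a 2×2 Jordan block J_2(-1): exp(t · J_2(-1)) = e^(-1t)·(I + t·N), where N is the 2×2 nilpotent shift.

After assembling e^{tJ} and conjugating by P, we get:

e^{tB} =
  [-3*t*exp(-t) + exp(-t), 3*t*exp(-t), -6*t*exp(-t)]
  [t*exp(-t), -t*exp(-t) + exp(-t), 2*t*exp(-t)]
  [2*t*exp(-t), -2*t*exp(-t), 4*t*exp(-t) + exp(-t)]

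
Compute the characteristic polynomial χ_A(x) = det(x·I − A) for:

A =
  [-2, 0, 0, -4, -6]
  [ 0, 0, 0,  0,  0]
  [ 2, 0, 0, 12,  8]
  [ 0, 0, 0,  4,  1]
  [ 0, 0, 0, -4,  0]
x^5 - 2*x^4 - 4*x^3 + 8*x^2

Expanding det(x·I − A) (e.g. by cofactor expansion or by noting that A is similar to its Jordan form J, which has the same characteristic polynomial as A) gives
  χ_A(x) = x^5 - 2*x^4 - 4*x^3 + 8*x^2
which factors as x^2*(x - 2)^2*(x + 2). The eigenvalues (with algebraic multiplicities) are λ = -2 with multiplicity 1, λ = 0 with multiplicity 2, λ = 2 with multiplicity 2.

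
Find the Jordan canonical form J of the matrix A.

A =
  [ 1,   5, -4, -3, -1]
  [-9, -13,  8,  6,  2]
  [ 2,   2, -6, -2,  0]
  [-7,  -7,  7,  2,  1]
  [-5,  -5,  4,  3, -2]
J_3(-4) ⊕ J_1(-3) ⊕ J_1(-3)

The characteristic polynomial is
  det(x·I − A) = x^5 + 18*x^4 + 129*x^3 + 460*x^2 + 816*x + 576 = (x + 3)^2*(x + 4)^3

Eigenvalues and multiplicities (the geometric multiplicity of λ is n − rank(A − λI), which equals the number of Jordan blocks for λ):
  λ = -4: algebraic multiplicity = 3, geometric multiplicity = 1
  λ = -3: algebraic multiplicity = 2, geometric multiplicity = 2

Determining the block sizes for each eigenvalue:
  λ = -4: one block (gm = 1), so the single block has size am = 3 → block sizes [3]
  λ = -3: gm = am = 2, so every block has size 1 → block sizes [1, 1]

Assembling the blocks gives a Jordan form
J =
  [-4,  1,  0,  0,  0]
  [ 0, -4,  1,  0,  0]
  [ 0,  0, -4,  0,  0]
  [ 0,  0,  0, -3,  0]
  [ 0,  0,  0,  0, -3]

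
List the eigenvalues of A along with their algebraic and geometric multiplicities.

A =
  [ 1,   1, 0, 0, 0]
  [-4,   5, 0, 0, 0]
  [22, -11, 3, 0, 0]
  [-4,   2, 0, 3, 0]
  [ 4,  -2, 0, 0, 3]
λ = 3: alg = 5, geom = 4

Step 1 — factor the characteristic polynomial to read off the algebraic multiplicities:
  χ_A(x) = (x - 3)^5

Step 2 — compute geometric multiplicities via the rank-nullity identity g(λ) = n − rank(A − λI):
  rank(A − (3)·I) = 1, so dim ker(A − (3)·I) = n − 1 = 4

Summary:
  λ = 3: algebraic multiplicity = 5, geometric multiplicity = 4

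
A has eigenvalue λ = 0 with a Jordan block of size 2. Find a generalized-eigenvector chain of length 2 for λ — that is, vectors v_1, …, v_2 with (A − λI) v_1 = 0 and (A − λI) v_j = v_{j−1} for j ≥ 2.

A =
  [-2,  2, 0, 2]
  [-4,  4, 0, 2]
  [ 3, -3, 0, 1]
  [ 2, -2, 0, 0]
A Jordan chain for λ = 0 of length 2:
v_1 = (2, 2, 1, 0)ᵀ
v_2 = (0, 0, 0, 1)ᵀ

Let N = A − (0)·I. We want v_2 with N^2 v_2 = 0 but N^1 v_2 ≠ 0; then v_{j-1} := N · v_j for j = 2, …, 2.

Pick v_2 = (0, 0, 0, 1)ᵀ.
Then v_1 = N · v_2 = (2, 2, 1, 0)ᵀ.

Sanity check: (A − (0)·I) v_1 = (0, 0, 0, 0)ᵀ = 0. ✓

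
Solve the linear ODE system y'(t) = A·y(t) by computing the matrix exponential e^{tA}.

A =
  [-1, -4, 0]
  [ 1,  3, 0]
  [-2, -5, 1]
e^{tA} =
  [-2*t*exp(t) + exp(t), -4*t*exp(t), 0]
  [t*exp(t), 2*t*exp(t) + exp(t), 0]
  [-t^2*exp(t)/2 - 2*t*exp(t), -t^2*exp(t) - 5*t*exp(t), exp(t)]

Strategy: write A = P · J · P⁻¹ where J is a Jordan canonical form, so e^{tA} = P · e^{tJ} · P⁻¹, and e^{tJ} can be computed block-by-block.

A has Jordan form
J =
  [1, 1, 0]
  [0, 1, 1]
  [0, 0, 1]
(up to reordering of blocks).

Per-block formulas:
  For a 3×3 Jordan block J_3(1): exp(t · J_3(1)) = e^(1t)·(I + t·N + (t^2/2)·N^2), where N is the 3×3 nilpotent shift.

After assembling e^{tJ} and conjugating by P, we get:

e^{tA} =
  [-2*t*exp(t) + exp(t), -4*t*exp(t), 0]
  [t*exp(t), 2*t*exp(t) + exp(t), 0]
  [-t^2*exp(t)/2 - 2*t*exp(t), -t^2*exp(t) - 5*t*exp(t), exp(t)]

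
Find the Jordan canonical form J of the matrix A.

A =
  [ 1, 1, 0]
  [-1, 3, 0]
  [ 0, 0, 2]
J_2(2) ⊕ J_1(2)

The characteristic polynomial is
  det(x·I − A) = x^3 - 6*x^2 + 12*x - 8 = (x - 2)^3

Eigenvalues and multiplicities (the geometric multiplicity of λ is n − rank(A − λI), which equals the number of Jordan blocks for λ):
  λ = 2: algebraic multiplicity = 3, geometric multiplicity = 2

Determining the block sizes for each eigenvalue:
  λ = 2: 2 blocks summing to 3 forces exactly one block of size 2 and the rest size 1 → block sizes [2, 1]

Assembling the blocks gives a Jordan form
J =
  [2, 1, 0]
  [0, 2, 0]
  [0, 0, 2]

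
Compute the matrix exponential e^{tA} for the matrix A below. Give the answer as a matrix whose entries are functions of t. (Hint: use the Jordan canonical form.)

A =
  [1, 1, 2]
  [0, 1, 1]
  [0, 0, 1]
e^{tA} =
  [exp(t), t*exp(t), t^2*exp(t)/2 + 2*t*exp(t)]
  [0, exp(t), t*exp(t)]
  [0, 0, exp(t)]

Strategy: write A = P · J · P⁻¹ where J is a Jordan canonical form, so e^{tA} = P · e^{tJ} · P⁻¹, and e^{tJ} can be computed block-by-block.

A has Jordan form
J =
  [1, 1, 0]
  [0, 1, 1]
  [0, 0, 1]
(up to reordering of blocks).

Per-block formulas:
  For a 3×3 Jordan block J_3(1): exp(t · J_3(1)) = e^(1t)·(I + t·N + (t^2/2)·N^2), where N is the 3×3 nilpotent shift.

After assembling e^{tJ} and conjugating by P, we get:

e^{tA} =
  [exp(t), t*exp(t), t^2*exp(t)/2 + 2*t*exp(t)]
  [0, exp(t), t*exp(t)]
  [0, 0, exp(t)]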